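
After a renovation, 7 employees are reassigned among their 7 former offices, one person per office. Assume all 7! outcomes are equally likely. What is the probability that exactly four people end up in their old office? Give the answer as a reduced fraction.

Favorable outcomes: C(7,4)·!3 = 35·2 = 70.
Total outcomes: 7! = 5040.
Probability = 70/5040 = 1/72.

1/72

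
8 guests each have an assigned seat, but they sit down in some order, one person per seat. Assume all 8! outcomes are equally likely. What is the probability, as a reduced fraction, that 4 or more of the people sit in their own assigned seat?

257/13440

Favorable outcomes: Σ_{i≥4} C(8,i)·!(8-i) = 70·9 + 56·2 + 28·1 + 8·0 + 1·1 = 771.
Total outcomes: 8! = 40320.
Probability = 771/40320 = 257/13440.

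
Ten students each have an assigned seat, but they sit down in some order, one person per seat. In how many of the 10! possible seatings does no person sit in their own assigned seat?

1334961

Recurrence: !10 = 9·(!9 + !8).
!10 = 9·(133496 + 14833) = 9·148329 = 1334961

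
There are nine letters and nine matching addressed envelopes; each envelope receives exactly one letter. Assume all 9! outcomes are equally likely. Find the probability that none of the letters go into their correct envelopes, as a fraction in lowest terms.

Favorable outcomes: !9 = 133496.
Total outcomes: 9! = 362880.
Probability = 133496/362880 = 16687/45360.

16687/45360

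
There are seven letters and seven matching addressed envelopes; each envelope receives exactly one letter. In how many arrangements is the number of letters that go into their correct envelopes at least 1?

# with exactly i fixed is C(7,i)·!(7-i); sum over i=1..7:
  i=1: C(7,1)·!6 = 7·265 = 1855
  i=2: C(7,2)·!5 = 21·44 = 924
  i=3: C(7,3)·!4 = 35·9 = 315
  i=4: C(7,4)·!3 = 35·2 = 70
  i=5: C(7,5)·!2 = 21·1 = 21
  i=6: C(7,6)·!1 = 7·0 = 0
  i=7: C(7,7)·!0 = 1·1 = 1
Total = 3186.

3186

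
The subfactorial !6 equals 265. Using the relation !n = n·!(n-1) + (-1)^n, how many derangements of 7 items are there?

1854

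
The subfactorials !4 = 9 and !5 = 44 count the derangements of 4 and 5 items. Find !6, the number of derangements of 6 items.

!6 = (6-1)·(!5 + !4) = 5·(44 + 9) = 5·53 = 265.

265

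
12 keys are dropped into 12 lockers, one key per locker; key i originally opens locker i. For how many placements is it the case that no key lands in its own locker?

!12 = 12! · Σ_{k=0}^{12} (-1)^k/k!
= 12! - 12!/1! + 12!/2! - 12!/3! + 12!/4! - 12!/5! + 12!/6! - 12!/7! + 12!/8! - 12!/9! + 12!/10! - 12!/11! + 12!/12!
= 479001600 - 479001600 + 239500800 - 79833600 + 19958400 - 3991680 + 665280 - 95040 + 11880 - 1320 + 132 - 12 + 1
= 176214841

176214841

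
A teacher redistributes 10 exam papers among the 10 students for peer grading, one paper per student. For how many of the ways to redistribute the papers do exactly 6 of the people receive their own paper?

Pick the 6 fixed positions: C(10,6) = 210 ways.
The other 4 form a derangement: !4 = 9.
Total: 210 × 9 = 1890.

1890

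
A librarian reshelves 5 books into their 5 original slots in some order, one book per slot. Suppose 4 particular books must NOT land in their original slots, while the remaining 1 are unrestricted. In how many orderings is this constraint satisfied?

53

Let A_j be the event that the j-th constrained one is fixed. By inclusion-exclusion over the 4 events:
Σ_{j=0}^{4} (-1)^j C(4,j)(5-j)!
= C(4,0)·5! - C(4,1)·4! + C(4,2)·3! - C(4,3)·2! + C(4,4)·1!
= 120 - 96 + 36 - 8 + 1
= 53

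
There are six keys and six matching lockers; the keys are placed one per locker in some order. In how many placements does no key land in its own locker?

265

By inclusion-exclusion, !6 = Σ (-1)^k · 6!/k! for k=0..6
= 6! - 6!/1! + 6!/2! - 6!/3! + 6!/4! - 6!/5! + 6!/6!
= 720 - 720 + 360 - 120 + 30 - 6 + 1
= 265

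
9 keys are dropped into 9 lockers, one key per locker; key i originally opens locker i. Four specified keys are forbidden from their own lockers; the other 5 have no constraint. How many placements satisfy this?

Inclusion-exclusion on the 4 forbidden self-matches:
Σ_{j=0}^{4} (-1)^j C(4,j)(9-j)!
= C(4,0)·9! - C(4,1)·8! + C(4,2)·7! - C(4,3)·6! + C(4,4)·5!
= 362880 - 161280 + 30240 - 2880 + 120
= 229080

229080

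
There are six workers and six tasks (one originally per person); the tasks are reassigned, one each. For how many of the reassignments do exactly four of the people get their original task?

15

Choose which 4 of the 6 are fixed: C(6,4) = 15.
The remaining 2 must be deranged: !2 = 1.
Total: 15 × 1 = 15.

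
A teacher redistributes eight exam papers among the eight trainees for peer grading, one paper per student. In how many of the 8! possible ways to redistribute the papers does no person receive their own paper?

14833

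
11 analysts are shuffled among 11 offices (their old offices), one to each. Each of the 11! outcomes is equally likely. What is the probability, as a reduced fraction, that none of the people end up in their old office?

1468457/3991680

Favorable outcomes: !11 = 14684570.
Total outcomes: 11! = 39916800.
Probability = 14684570/39916800 = 1468457/3991680.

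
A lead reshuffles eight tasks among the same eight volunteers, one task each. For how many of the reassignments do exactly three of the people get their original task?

2464

Pick the 3 fixed positions: C(8,3) = 56 ways.
The other 5 form a derangement: !5 = 44.
Total: 56 × 44 = 2464.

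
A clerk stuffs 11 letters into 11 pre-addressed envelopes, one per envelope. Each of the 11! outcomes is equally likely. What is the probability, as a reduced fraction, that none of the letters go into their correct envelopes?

1468457/3991680

Favorable outcomes: !11 = 14684570.
Total outcomes: 11! = 39916800.
Probability = 14684570/39916800 = 1468457/3991680.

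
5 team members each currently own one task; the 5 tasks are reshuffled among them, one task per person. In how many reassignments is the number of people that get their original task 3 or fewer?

119

Sum C(5,i)·!(5-i) for i = 0..3:
  i=0: C(5,0)·!5 = 1·44 = 44
  i=1: C(5,1)·!4 = 5·9 = 45
  i=2: C(5,2)·!3 = 10·2 = 20
  i=3: C(5,3)·!2 = 10·1 = 10
Total = 119.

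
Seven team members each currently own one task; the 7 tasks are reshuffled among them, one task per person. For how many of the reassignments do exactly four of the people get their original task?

Pick the 4 fixed positions: C(7,4) = 35 ways.
The other 3 form a derangement: !3 = 2.
Total: 35 × 2 = 70.

70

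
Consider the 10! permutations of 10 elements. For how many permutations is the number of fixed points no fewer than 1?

2293839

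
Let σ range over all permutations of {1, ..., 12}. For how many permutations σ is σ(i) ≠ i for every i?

176214841

By inclusion-exclusion, !12 = Σ (-1)^k · 12!/k! for k=0..12
= 12! - 12!/1! + 12!/2! - 12!/3! + 12!/4! - 12!/5! + 12!/6! - 12!/7! + 12!/8! - 12!/9! + 12!/10! - 12!/11! + 12!/12!
= 479001600 - 479001600 + 239500800 - 79833600 + 19958400 - 3991680 + 665280 - 95040 + 11880 - 1320 + 132 - 12 + 1
= 176214841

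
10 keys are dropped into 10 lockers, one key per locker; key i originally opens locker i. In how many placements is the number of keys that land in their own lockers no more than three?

3559886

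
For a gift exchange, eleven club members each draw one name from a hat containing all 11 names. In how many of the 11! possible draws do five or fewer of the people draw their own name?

39893116

Sum C(11,i)·!(11-i) for i = 0..5:
  i=0: C(11,0)·!11 = 1·14684570 = 14684570
  i=1: C(11,1)·!10 = 11·1334961 = 14684571
  i=2: C(11,2)·!9 = 55·133496 = 7342280
  i=3: C(11,3)·!8 = 165·14833 = 2447445
  i=4: C(11,4)·!7 = 330·1854 = 611820
  i=5: C(11,5)·!6 = 462·265 = 122430
Total = 39893116.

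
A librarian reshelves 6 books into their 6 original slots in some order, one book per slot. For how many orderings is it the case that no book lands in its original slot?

265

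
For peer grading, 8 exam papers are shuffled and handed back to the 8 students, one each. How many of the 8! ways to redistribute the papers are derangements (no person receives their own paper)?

!8 is the nearest integer to 8!/e.
8! = 40320, and 40320/e ≈ 14832.90, so !8 = 14833.

14833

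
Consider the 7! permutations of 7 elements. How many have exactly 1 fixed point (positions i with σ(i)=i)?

Pick the single fixed position: C(7,1) = 7 ways.
The other 6 form a derangement: !6 = 265.
Total: 7 × 265 = 1855.

1855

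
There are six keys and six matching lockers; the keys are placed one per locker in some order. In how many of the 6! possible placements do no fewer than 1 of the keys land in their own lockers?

455

Sum C(6,i)·!(6-i) for i = 1..6:
  i=1: C(6,1)·!5 = 6·44 = 264
  i=2: C(6,2)·!4 = 15·9 = 135
  i=3: C(6,3)·!3 = 20·2 = 40
  i=4: C(6,4)·!2 = 15·1 = 15
  i=5: C(6,5)·!1 = 6·0 = 0
  i=6: C(6,6)·!0 = 1·1 = 1
Total = 455.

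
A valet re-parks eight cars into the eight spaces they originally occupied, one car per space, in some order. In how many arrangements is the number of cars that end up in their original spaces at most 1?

Sum C(8,i)·!(8-i) for i = 0..1:
  i=0: C(8,0)·!8 = 1·14833 = 14833
  i=1: C(8,1)·!7 = 8·1854 = 14832
Total = 29665.

29665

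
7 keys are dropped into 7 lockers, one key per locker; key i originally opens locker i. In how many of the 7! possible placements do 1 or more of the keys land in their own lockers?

3186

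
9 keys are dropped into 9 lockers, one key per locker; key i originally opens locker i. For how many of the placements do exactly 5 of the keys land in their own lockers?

Pick the 5 fixed positions: C(9,5) = 126 ways.
The other 4 form a derangement: !4 = 9.
Total: 126 × 9 = 1134.

1134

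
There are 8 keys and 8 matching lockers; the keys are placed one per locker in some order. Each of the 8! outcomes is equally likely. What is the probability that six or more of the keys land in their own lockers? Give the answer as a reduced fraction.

Favorable outcomes: Σ_{i≥6} C(8,i)·!(8-i) = 28·1 + 8·0 + 1·1 = 29.
Total outcomes: 8! = 40320.
Probability = 29/40320 = 29/40320.

29/40320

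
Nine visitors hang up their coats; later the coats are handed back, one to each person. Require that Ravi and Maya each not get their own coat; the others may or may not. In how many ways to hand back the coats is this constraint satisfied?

287280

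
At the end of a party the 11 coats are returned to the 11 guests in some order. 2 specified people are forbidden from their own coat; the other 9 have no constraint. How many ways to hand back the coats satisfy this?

33022080

Let A_j be the event that the j-th constrained one is fixed. By inclusion-exclusion over the 2 events:
Σ_{j=0}^{2} (-1)^j C(2,j)(11-j)!
= C(2,0)·11! - C(2,1)·10! + C(2,2)·9!
= 39916800 - 7257600 + 362880
= 33022080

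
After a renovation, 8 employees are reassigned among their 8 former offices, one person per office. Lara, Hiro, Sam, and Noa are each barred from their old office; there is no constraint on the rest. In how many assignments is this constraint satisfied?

Inclusion-exclusion on the 4 forbidden self-matches:
Σ_{j=0}^{4} (-1)^j C(4,j)(8-j)!
= C(4,0)·8! - C(4,1)·7! + C(4,2)·6! - C(4,3)·5! + C(4,4)·4!
= 40320 - 20160 + 4320 - 480 + 24
= 24024

24024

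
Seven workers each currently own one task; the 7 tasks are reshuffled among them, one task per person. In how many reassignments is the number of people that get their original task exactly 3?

315

Pick the 3 fixed positions: C(7,3) = 35 ways.
The remaining 4 must be deranged: !4 = 9.
Total: 35 × 9 = 315.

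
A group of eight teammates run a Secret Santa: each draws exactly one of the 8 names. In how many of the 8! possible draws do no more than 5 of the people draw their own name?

40291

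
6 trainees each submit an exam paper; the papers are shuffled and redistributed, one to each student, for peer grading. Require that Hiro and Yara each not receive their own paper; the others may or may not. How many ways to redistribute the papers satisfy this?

Inclusion-exclusion on the 2 forbidden self-matches:
Σ_{j=0}^{2} (-1)^j C(2,j)(6-j)!
= C(2,0)·6! - C(2,1)·5! + C(2,2)·4!
= 720 - 240 + 24
= 504

504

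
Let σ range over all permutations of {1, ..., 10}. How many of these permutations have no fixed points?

1334961

!10 is the nearest integer to 10!/e.
10! = 3628800, and 3628800/e ≈ 1334960.92, so !10 = 1334961.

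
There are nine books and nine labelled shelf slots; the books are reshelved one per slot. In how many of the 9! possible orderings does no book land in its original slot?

By inclusion-exclusion, !9 = Σ (-1)^k · 9!/k! for k=0..9
= 9! - 9!/1! + 9!/2! - 9!/3! + 9!/4! - 9!/5! + 9!/6! - 9!/7! + 9!/8! - 9!/9!
= 362880 - 362880 + 181440 - 60480 + 15120 - 3024 + 504 - 72 + 9 - 1
= 133496

133496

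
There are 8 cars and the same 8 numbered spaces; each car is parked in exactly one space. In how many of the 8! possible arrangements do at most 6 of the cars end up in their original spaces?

40319

# with exactly i fixed is C(8,i)·!(8-i); sum over i=0..6:
  i=0: C(8,0)·!8 = 1·14833 = 14833
  i=1: C(8,1)·!7 = 8·1854 = 14832
  i=2: C(8,2)·!6 = 28·265 = 7420
  i=3: C(8,3)·!5 = 56·44 = 2464
  i=4: C(8,4)·!4 = 70·9 = 630
  i=5: C(8,5)·!3 = 56·2 = 112
  i=6: C(8,6)·!2 = 28·1 = 28
Total = 40319.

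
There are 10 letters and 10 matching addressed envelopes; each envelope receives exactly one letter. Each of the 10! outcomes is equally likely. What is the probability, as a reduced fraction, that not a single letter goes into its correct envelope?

Favorable outcomes: !10 = 1334961.
Total outcomes: 10! = 3628800.
Probability = 1334961/3628800 = 16481/44800.

16481/44800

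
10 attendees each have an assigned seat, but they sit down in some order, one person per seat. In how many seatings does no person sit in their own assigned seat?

1334961

Use !n = n·!(n-1) + (-1)^n.
!10 = 10·133496 + 1 = 1334961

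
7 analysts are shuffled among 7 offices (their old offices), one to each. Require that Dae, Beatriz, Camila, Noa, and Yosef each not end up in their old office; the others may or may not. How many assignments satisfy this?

Inclusion-exclusion on the 5 forbidden self-matches:
Σ_{j=0}^{5} (-1)^j C(5,j)(7-j)!
= C(5,0)·7! - C(5,1)·6! + C(5,2)·5! - C(5,3)·4! + C(5,4)·3! - C(5,5)·2!
= 5040 - 3600 + 1200 - 240 + 30 - 2
= 2428

2428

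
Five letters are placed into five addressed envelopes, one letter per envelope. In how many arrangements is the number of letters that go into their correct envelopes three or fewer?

119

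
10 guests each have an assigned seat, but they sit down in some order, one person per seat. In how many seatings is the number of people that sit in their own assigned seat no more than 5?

Sum C(10,i)·!(10-i) for i = 0..5:
  i=0: C(10,0)·!10 = 1·1334961 = 1334961
  i=1: C(10,1)·!9 = 10·133496 = 1334960
  i=2: C(10,2)·!8 = 45·14833 = 667485
  i=3: C(10,3)·!7 = 120·1854 = 222480
  i=4: C(10,4)·!6 = 210·265 = 55650
  i=5: C(10,5)·!5 = 252·44 = 11088
Total = 3626624.

3626624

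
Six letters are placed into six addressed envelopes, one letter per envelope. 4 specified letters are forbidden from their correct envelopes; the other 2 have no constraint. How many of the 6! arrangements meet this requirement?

Let A_j be the event that the j-th constrained one is fixed. By inclusion-exclusion over the 4 events:
Σ_{j=0}^{4} (-1)^j C(4,j)(6-j)!
= C(4,0)·6! - C(4,1)·5! + C(4,2)·4! - C(4,3)·3! + C(4,4)·2!
= 720 - 480 + 144 - 24 + 2
= 362

362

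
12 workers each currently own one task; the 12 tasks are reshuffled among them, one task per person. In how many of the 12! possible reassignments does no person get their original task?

!12 is the nearest integer to 12!/e.
12! = 479001600, and 479001600/e ≈ 176214840.93, so !12 = 176214841.

176214841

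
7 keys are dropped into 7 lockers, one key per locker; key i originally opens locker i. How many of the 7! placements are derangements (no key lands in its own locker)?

Recurrence: !7 = 7·!6 + (-1)^7.
!7 = 7·265 - 1 = 1854

1854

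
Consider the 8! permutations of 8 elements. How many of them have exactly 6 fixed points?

Choose which 6 of the 8 are fixed: C(8,6) = 28.
The other 2 form a derangement: !2 = 1.
Total: 28 × 1 = 28.

28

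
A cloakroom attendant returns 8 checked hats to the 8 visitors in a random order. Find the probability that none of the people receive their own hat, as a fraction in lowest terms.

Favorable outcomes: !8 = 14833.
Total outcomes: 8! = 40320.
Probability = 14833/40320 = 2119/5760.

2119/5760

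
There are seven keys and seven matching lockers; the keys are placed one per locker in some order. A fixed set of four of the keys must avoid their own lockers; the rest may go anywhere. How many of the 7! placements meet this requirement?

2790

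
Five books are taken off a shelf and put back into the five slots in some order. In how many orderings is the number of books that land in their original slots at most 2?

109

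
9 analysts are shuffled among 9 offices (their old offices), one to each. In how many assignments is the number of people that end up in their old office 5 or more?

# with exactly i fixed is C(9,i)·!(9-i); sum over i=5..9:
  i=5: C(9,5)·!4 = 126·9 = 1134
  i=6: C(9,6)·!3 = 84·2 = 168
  i=7: C(9,7)·!2 = 36·1 = 36
  i=8: C(9,8)·!1 = 9·0 = 0
  i=9: C(9,9)·!0 = 1·1 = 1
Total = 1339.

1339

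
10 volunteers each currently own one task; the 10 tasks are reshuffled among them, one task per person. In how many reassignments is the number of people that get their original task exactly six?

1890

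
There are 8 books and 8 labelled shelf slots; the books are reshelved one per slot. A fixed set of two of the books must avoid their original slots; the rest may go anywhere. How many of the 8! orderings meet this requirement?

Let A_j be the event that the j-th constrained one is fixed. By inclusion-exclusion over the 2 events:
Σ_{j=0}^{2} (-1)^j C(2,j)(8-j)!
= C(2,0)·8! - C(2,1)·7! + C(2,2)·6!
= 40320 - 10080 + 720
= 30960

30960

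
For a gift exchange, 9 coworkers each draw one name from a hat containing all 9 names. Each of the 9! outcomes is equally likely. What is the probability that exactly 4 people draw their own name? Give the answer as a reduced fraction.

11/720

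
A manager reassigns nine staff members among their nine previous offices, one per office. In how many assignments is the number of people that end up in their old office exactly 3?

22260

Choose which 3 of the 9 are fixed: C(9,3) = 84.
The other 6 form a derangement: !6 = 265.
Total: 84 × 265 = 22260.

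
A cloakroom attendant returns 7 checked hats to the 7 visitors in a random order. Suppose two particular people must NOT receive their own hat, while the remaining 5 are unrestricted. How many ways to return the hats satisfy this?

Let A_j be the event that the j-th constrained one is fixed. By inclusion-exclusion over the 2 events:
Σ_{j=0}^{2} (-1)^j C(2,j)(7-j)!
= C(2,0)·7! - C(2,1)·6! + C(2,2)·5!
= 5040 - 1440 + 120
= 3720

3720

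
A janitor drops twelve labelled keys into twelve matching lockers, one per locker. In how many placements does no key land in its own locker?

!12 = 12! · Σ_{k=0}^{12} (-1)^k/k!
= 12! - 12!/1! + 12!/2! - 12!/3! + 12!/4! - 12!/5! + 12!/6! - 12!/7! + 12!/8! - 12!/9! + 12!/10! - 12!/11! + 12!/12!
= 479001600 - 479001600 + 239500800 - 79833600 + 19958400 - 3991680 + 665280 - 95040 + 11880 - 1320 + 132 - 12 + 1
= 176214841

176214841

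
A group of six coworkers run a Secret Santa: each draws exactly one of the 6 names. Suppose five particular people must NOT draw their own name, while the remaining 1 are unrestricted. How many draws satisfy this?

309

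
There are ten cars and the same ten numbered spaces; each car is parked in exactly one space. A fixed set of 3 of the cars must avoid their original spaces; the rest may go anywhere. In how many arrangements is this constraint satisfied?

2656080

Inclusion-exclusion on the 3 forbidden self-matches:
Σ_{j=0}^{3} (-1)^j C(3,j)(10-j)!
= C(3,0)·10! - C(3,1)·9! + C(3,2)·8! - C(3,3)·7!
= 3628800 - 1088640 + 120960 - 5040
= 2656080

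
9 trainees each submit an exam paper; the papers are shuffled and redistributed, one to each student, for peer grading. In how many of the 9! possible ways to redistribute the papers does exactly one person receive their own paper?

133497

Choose which one of the 9 is fixed: C(9,1) = 9.
The remaining 8 must be deranged: !8 = 14833.
Total: 9 × 14833 = 133497.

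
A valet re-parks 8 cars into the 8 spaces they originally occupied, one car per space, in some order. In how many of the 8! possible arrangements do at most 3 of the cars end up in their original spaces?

# with exactly i fixed is C(8,i)·!(8-i); sum over i=0..3:
  i=0: C(8,0)·!8 = 1·14833 = 14833
  i=1: C(8,1)·!7 = 8·1854 = 14832
  i=2: C(8,2)·!6 = 28·265 = 7420
  i=3: C(8,3)·!5 = 56·44 = 2464
Total = 39549.

39549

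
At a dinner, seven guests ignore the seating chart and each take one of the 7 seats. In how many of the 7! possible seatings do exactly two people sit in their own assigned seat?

Choose which 2 of the 7 are fixed: C(7,2) = 21.
The other 5 form a derangement: !5 = 44.
Total: 21 × 44 = 924.

924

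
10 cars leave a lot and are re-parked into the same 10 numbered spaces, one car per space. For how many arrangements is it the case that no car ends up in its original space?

The subfactorial !10 = [10!/e] (nearest integer).
10! = 3628800, and 3628800/e ≈ 1334960.92, so !10 = 1334961.

1334961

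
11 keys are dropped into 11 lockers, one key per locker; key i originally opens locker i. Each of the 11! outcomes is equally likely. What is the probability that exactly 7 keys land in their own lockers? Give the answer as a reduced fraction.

1/13440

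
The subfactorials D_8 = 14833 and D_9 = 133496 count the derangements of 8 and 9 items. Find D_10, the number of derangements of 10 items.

1334961

D_10 = (10-1)·(D_9 + D_8) = 9·(133496 + 14833) = 9·148329 = 1334961.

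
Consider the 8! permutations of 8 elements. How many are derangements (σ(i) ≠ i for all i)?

14833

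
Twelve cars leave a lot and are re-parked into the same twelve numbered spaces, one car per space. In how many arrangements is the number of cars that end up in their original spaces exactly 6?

Choose which 6 of the 12 are fixed: C(12,6) = 924.
The remaining 6 must be deranged: !6 = 265.
Total: 924 × 265 = 244860.

244860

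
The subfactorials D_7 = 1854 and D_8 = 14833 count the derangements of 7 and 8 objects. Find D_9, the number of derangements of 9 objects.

133496

D_9 = (9-1)·(D_8 + D_7) = 8·(14833 + 1854) = 8·16687 = 133496.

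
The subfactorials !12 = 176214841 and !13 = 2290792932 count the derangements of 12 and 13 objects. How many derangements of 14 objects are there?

32071101049

!14 = (14-1)·(!13 + !12) = 13·(2290792932 + 176214841) = 13·2467007773 = 32071101049.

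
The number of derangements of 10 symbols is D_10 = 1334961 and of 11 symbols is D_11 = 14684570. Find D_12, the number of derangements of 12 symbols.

176214841

D_12 = (12-1)·(D_11 + D_10) = 11·(14684570 + 1334961) = 11·16019531 = 176214841.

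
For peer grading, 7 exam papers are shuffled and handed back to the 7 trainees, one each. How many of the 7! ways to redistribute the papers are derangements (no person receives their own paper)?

1854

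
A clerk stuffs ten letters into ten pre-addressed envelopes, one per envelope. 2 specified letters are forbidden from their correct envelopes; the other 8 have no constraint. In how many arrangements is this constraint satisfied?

Inclusion-exclusion on the 2 forbidden self-matches:
Σ_{j=0}^{2} (-1)^j C(2,j)(10-j)!
= C(2,0)·10! - C(2,1)·9! + C(2,2)·8!
= 3628800 - 725760 + 40320
= 2943360

2943360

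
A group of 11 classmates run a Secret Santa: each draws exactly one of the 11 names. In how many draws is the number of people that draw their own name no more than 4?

# with exactly i fixed is C(11,i)·!(11-i); sum over i=0..4:
  i=0: C(11,0)·!11 = 1·14684570 = 14684570
  i=1: C(11,1)·!10 = 11·1334961 = 14684571
  i=2: C(11,2)·!9 = 55·133496 = 7342280
  i=3: C(11,3)·!8 = 165·14833 = 2447445
  i=4: C(11,4)·!7 = 330·1854 = 611820
Total = 39770686.

39770686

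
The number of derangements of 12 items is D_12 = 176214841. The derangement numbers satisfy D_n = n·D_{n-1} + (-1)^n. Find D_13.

D_13 = 13·176214841 - 1 = 2290792932.

2290792932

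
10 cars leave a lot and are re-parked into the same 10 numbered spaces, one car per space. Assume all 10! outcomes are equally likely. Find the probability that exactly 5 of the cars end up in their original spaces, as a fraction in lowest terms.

11/3600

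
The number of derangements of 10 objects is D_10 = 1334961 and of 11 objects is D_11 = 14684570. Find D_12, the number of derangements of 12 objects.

176214841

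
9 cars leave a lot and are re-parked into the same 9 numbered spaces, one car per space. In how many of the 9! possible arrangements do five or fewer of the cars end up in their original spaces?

# with exactly i fixed is C(9,i)·!(9-i); sum over i=0..5:
  i=0: C(9,0)·!9 = 1·133496 = 133496
  i=1: C(9,1)·!8 = 9·14833 = 133497
  i=2: C(9,2)·!7 = 36·1854 = 66744
  i=3: C(9,3)·!6 = 84·265 = 22260
  i=4: C(9,4)·!5 = 126·44 = 5544
  i=5: C(9,5)·!4 = 126·9 = 1134
Total = 362675.

362675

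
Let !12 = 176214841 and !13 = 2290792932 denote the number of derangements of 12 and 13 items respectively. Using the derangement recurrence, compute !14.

!14 = (14-1)·(!13 + !12) = 13·(2290792932 + 176214841) = 13·2467007773 = 32071101049.

32071101049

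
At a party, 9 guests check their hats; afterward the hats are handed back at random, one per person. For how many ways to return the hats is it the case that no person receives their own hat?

Use !n = (n-1)(!(n-1) + !(n-2)).
!9 = 8·(14833 + 1854) = 8·16687 = 133496

133496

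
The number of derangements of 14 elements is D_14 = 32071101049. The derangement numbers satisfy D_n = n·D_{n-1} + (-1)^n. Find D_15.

481066515734

D_15 = 15·32071101049 - 1 = 481066515734.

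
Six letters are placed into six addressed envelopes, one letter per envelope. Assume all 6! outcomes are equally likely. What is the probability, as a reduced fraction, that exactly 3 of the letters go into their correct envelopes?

1/18

Favorable outcomes: C(6,3)·!3 = 20·2 = 40.
Total outcomes: 6! = 720.
Probability = 40/720 = 1/18.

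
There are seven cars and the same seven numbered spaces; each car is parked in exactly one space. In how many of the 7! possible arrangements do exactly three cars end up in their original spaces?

Choose which 3 of the 7 are fixed: C(7,3) = 35.
The other 4 form a derangement: !4 = 9.
Total: 35 × 9 = 315.

315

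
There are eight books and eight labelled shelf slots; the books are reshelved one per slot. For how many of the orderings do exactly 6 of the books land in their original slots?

28

Choose which 6 of the 8 are fixed: C(8,6) = 28.
The remaining 2 must be deranged: !2 = 1.
Total: 28 × 1 = 28.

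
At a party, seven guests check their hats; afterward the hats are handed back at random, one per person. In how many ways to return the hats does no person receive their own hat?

Use !n = (n-1)(!(n-1) + !(n-2)).
!7 = 6·(265 + 44) = 6·309 = 1854

1854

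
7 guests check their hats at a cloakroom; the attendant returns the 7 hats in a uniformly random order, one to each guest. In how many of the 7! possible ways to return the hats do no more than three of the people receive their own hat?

Sum C(7,i)·!(7-i) for i = 0..3:
  i=0: C(7,0)·!7 = 1·1854 = 1854
  i=1: C(7,1)·!6 = 7·265 = 1855
  i=2: C(7,2)·!5 = 21·44 = 924
  i=3: C(7,3)·!4 = 35·9 = 315
Total = 4948.

4948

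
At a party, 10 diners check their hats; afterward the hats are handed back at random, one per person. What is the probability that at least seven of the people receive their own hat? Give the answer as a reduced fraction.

143/1814400

Favorable outcomes: Σ_{i≥7} C(10,i)·!(10-i) = 120·2 + 45·1 + 10·0 + 1·1 = 286.
Total outcomes: 10! = 3628800.
Probability = 286/3628800 = 143/1814400.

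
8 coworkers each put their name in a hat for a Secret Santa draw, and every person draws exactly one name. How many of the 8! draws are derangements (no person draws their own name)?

14833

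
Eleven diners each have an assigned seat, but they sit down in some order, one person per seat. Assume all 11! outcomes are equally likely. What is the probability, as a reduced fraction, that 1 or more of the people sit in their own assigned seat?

2523223/3991680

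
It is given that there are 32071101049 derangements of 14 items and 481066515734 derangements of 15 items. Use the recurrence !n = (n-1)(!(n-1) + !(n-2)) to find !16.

!16 = (16-1)·(!15 + !14) = 15·(481066515734 + 32071101049) = 15·513137616783 = 7697064251745.

7697064251745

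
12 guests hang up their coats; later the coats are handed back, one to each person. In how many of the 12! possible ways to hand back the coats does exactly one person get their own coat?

176214840

Choose which one of the 12 is fixed: C(12,1) = 12.
The other 11 form a derangement: !11 = 14684570.
Total: 12 × 14684570 = 176214840.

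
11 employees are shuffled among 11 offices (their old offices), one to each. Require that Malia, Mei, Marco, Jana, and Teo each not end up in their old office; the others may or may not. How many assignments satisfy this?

25022880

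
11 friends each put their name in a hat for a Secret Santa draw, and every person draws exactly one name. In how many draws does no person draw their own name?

14684570

!11 is the nearest integer to 11!/e.
11! = 39916800, and 39916800/e ≈ 14684570.08, so !11 = 14684570.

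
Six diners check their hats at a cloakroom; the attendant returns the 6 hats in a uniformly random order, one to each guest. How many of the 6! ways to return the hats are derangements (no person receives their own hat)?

265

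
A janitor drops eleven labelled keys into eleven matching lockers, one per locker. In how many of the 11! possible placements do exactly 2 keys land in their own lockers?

Pick the 2 fixed positions: C(11,2) = 55 ways.
The remaining 9 must be deranged: !9 = 133496.
Total: 55 × 133496 = 7342280.

7342280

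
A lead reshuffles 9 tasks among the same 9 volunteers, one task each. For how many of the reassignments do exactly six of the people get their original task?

Choose which 6 of the 9 are fixed: C(9,6) = 84.
The other 3 form a derangement: !3 = 2.
Total: 84 × 2 = 168.

168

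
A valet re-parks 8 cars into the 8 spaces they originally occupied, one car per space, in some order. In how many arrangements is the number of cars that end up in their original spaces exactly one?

14832

Choose which one of the 8 is fixed: C(8,1) = 8.
The remaining 7 must be deranged: !7 = 1854.
Total: 8 × 1854 = 14832.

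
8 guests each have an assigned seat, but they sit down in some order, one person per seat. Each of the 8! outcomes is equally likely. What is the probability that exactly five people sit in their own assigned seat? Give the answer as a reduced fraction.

1/360

Favorable outcomes: C(8,5)·!3 = 56·2 = 112.
Total outcomes: 8! = 40320.
Probability = 112/40320 = 1/360.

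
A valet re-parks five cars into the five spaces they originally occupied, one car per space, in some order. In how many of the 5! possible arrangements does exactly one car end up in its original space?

45

Pick the single fixed position: C(5,1) = 5 ways.
The other 4 form a derangement: !4 = 9.
Total: 5 × 9 = 45.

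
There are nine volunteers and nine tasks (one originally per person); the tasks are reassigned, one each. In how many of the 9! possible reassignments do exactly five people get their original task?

1134

Pick the 5 fixed positions: C(9,5) = 126 ways.
The remaining 4 must be deranged: !4 = 9.
Total: 126 × 9 = 1134.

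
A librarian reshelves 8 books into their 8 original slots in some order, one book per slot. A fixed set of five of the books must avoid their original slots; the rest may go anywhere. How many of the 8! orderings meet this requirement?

21234

Let A_j be the event that the j-th constrained one is fixed. By inclusion-exclusion over the 5 events:
Σ_{j=0}^{5} (-1)^j C(5,j)(8-j)!
= C(5,0)·8! - C(5,1)·7! + C(5,2)·6! - C(5,3)·5! + C(5,4)·4! - C(5,5)·3!
= 40320 - 25200 + 7200 - 1200 + 120 - 6
= 21234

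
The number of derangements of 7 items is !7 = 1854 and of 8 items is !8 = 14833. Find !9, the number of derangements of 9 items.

!9 = (9-1)·(!8 + !7) = 8·(14833 + 1854) = 8·16687 = 133496.

133496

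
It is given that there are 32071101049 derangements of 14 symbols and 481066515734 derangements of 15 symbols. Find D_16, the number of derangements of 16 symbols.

D_16 = (16-1)·(D_15 + D_14) = 15·(481066515734 + 32071101049) = 15·513137616783 = 7697064251745.

7697064251745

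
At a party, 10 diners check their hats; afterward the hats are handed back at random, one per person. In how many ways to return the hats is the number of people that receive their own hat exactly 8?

Choose which 8 of the 10 are fixed: C(10,8) = 45.
The other 2 form a derangement: !2 = 1.
Total: 45 × 1 = 45.

45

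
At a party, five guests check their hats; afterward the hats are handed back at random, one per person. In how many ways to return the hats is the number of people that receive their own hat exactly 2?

Choose which 2 of the 5 are fixed: C(5,2) = 10.
The other 3 form a derangement: !3 = 2.
Total: 10 × 2 = 20.

20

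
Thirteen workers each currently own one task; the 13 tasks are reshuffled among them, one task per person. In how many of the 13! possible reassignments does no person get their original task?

2290792932

!13 = 13! · Σ_{k=0}^{13} (-1)^k/k!
= 13! - 13!/1! + 13!/2! - 13!/3! + 13!/4! - 13!/5! + 13!/6! - 13!/7! + 13!/8! - 13!/9! + 13!/10! - 13!/11! + 13!/12! - 13!/13!
= 6227020800 - 6227020800 + 3113510400 - 1037836800 + 259459200 - 51891840 + 8648640 - 1235520 + 154440 - 17160 + 1716 - 156 + 13 - 1
= 2290792932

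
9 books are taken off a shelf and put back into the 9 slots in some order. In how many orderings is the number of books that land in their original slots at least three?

Sum C(9,i)·!(9-i) for i = 3..9:
  i=3: C(9,3)·!6 = 84·265 = 22260
  i=4: C(9,4)·!5 = 126·44 = 5544
  i=5: C(9,5)·!4 = 126·9 = 1134
  i=6: C(9,6)·!3 = 84·2 = 168
  i=7: C(9,7)·!2 = 36·1 = 36
  i=8: C(9,8)·!1 = 9·0 = 0
  i=9: C(9,9)·!0 = 1·1 = 1
Total = 29143.

29143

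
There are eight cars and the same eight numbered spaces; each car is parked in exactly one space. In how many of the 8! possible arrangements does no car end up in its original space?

14833

!8 = 8! · Σ_{k=0}^{8} (-1)^k/k!
= 8! - 8!/1! + 8!/2! - 8!/3! + 8!/4! - 8!/5! + 8!/6! - 8!/7! + 8!/8!
= 40320 - 40320 + 20160 - 6720 + 1680 - 336 + 56 - 8 + 1
= 14833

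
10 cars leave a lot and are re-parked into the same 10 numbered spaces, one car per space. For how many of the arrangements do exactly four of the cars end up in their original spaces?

55650

Pick the 4 fixed positions: C(10,4) = 210 ways.
The other 6 form a derangement: !6 = 265.
Total: 210 × 265 = 55650.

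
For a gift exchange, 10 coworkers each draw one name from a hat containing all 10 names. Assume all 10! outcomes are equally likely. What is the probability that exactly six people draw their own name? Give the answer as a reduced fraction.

1/1920

Favorable outcomes: C(10,6)·!4 = 210·9 = 1890.
Total outcomes: 10! = 3628800.
Probability = 1890/3628800 = 1/1920.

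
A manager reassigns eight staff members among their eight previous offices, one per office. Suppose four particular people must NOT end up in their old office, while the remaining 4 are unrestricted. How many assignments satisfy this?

24024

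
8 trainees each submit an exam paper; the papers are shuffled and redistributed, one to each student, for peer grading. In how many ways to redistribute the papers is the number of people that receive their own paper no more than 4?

# with exactly i fixed is C(8,i)·!(8-i); sum over i=0..4:
  i=0: C(8,0)·!8 = 1·14833 = 14833
  i=1: C(8,1)·!7 = 8·1854 = 14832
  i=2: C(8,2)·!6 = 28·265 = 7420
  i=3: C(8,3)·!5 = 56·44 = 2464
  i=4: C(8,4)·!4 = 70·9 = 630
Total = 40179.

40179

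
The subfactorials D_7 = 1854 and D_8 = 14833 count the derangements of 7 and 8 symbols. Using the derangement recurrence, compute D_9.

D_9 = (9-1)·(D_8 + D_7) = 8·(14833 + 1854) = 8·16687 = 133496.

133496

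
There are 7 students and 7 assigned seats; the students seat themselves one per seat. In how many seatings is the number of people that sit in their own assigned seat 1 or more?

3186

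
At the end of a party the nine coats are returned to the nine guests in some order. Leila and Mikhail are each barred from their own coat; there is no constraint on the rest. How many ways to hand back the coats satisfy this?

287280

Inclusion-exclusion on the 2 forbidden self-matches:
Σ_{j=0}^{2} (-1)^j C(2,j)(9-j)!
= C(2,0)·9! - C(2,1)·8! + C(2,2)·7!
= 362880 - 80640 + 5040
= 287280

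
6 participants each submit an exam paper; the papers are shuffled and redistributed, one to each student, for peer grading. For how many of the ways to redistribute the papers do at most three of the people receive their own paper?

704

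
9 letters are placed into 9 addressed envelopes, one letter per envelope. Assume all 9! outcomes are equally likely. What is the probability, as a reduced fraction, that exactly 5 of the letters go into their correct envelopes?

Favorable outcomes: C(9,5)·!4 = 126·9 = 1134.
Total outcomes: 9! = 362880.
Probability = 1134/362880 = 1/320.

1/320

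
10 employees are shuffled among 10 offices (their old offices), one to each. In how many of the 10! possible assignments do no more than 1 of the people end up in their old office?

2669921

Sum C(10,i)·!(10-i) for i = 0..1:
  i=0: C(10,0)·!10 = 1·1334961 = 1334961
  i=1: C(10,1)·!9 = 10·133496 = 1334960
Total = 2669921.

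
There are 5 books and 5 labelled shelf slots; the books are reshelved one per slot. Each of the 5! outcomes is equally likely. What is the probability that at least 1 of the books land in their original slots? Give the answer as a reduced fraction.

Favorable outcomes: Σ_{i≥1} C(5,i)·!(5-i) = 5·9 + 10·2 + 10·1 + 5·0 + 1·1 = 76.
Total outcomes: 5! = 120.
Probability = 76/120 = 19/30.

19/30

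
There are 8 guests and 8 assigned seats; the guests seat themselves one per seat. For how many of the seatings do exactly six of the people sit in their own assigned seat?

28

Pick the 6 fixed positions: C(8,6) = 28 ways.
The remaining 2 must be deranged: !2 = 1.
Total: 28 × 1 = 28.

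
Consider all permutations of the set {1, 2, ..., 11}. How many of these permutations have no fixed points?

Use !n = n·!(n-1) + (-1)^n.
!11 = 11·1334961 - 1 = 14684570

14684570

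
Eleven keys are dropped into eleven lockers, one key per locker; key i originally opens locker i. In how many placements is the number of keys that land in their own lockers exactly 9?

55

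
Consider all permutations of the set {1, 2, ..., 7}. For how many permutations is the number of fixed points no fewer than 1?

3186

# with exactly i fixed is C(7,i)·!(7-i); sum over i=1..7:
  i=1: C(7,1)·!6 = 7·265 = 1855
  i=2: C(7,2)·!5 = 21·44 = 924
  i=3: C(7,3)·!4 = 35·9 = 315
  i=4: C(7,4)·!3 = 35·2 = 70
  i=5: C(7,5)·!2 = 21·1 = 21
  i=6: C(7,6)·!1 = 7·0 = 0
  i=7: C(7,7)·!0 = 1·1 = 1
Total = 3186.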